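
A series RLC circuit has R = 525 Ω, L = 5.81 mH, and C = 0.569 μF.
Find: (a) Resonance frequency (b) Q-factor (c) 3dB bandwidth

Step 1 — Resonance condition Im(Z)=0 gives ω₀ = 1/√(LC).
Step 2 — ω₀ = 1/√(0.00581·5.69e-07) = 1.739e+04 rad/s.
Step 3 — f₀ = ω₀/(2π) = 2768 Hz.
Step 4 — Series Q: Q = ω₀L/R = 1.739e+04·0.00581/525 = 0.1925.
Step 5 — 3dB bandwidth: Δω = ω₀/Q = 9.036e+04 rad/s; BW = Δω/(2π) = 1.438e+04 Hz.

(a) f₀ = 2768 Hz  (b) Q = 0.1925  (c) BW = 1.438e+04 Hz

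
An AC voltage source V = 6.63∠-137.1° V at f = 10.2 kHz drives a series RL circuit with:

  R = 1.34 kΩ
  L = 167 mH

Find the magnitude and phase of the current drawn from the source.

Step 1 — Angular frequency: ω = 2π·f = 2π·1.02e+04 = 6.409e+04 rad/s.
Step 2 — Component impedances:
  R: Z = R = 1340 Ω
  L: Z = jωL = j·6.409e+04·0.167 = 0 + j1.07e+04 Ω
Step 3 — Series combination: Z_total = R + L = 1340 + j1.07e+04 Ω = 1.079e+04∠82.9° Ω.
Step 4 — Source phasor: V = 6.63∠-137.1° V = -4.857 - j4.513 V.
Step 5 — Ohm's law: I = V / Z_total = (-4.857 - j4.513) / (1340 + j1.07e+04) = -0.0004711 + j0.0003948 A.
Step 6 — Convert to polar: |I| = 0.0006147 A, ∠I = 140.0°.

I = 0.0006147∠140.0° A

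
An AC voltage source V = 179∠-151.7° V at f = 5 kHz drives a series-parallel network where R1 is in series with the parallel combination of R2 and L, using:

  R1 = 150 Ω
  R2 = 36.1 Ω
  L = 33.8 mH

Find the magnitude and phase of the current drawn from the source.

Step 1 — Angular frequency: ω = 2π·f = 2π·5000 = 3.142e+04 rad/s.
Step 2 — Component impedances:
  R1: Z = R = 150 Ω
  R2: Z = R = 36.1 Ω
  L: Z = jωL = j·3.142e+04·0.0338 = 0 + j1062 Ω
Step 3 — Parallel branch: R2 || L = 1/(1/R2 + 1/L) = 36.06 + j1.226 Ω.
Step 4 — Series with R1: Z_total = R1 + (R2 || L) = 186.1 + j1.226 Ω = 186.1∠0.4° Ω.
Step 5 — Source phasor: V = 179∠-151.7° V = -157.6 - j84.86 V.
Step 6 — Ohm's law: I = V / Z_total = (-157.6 - j84.86) / (186.1 + j1.226) = -0.85 - j0.4505 A.
Step 7 — Convert to polar: |I| = 0.962 A, ∠I = -152.1°.

I = 0.962∠-152.1° A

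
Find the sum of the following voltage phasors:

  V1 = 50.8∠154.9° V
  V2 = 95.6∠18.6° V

Step 1 — Convert each phasor to rectangular form:
  V1 = 50.8·(cos(154.9°) + j·sin(154.9°)) = -46 + j21.55 V
  V2 = 95.6·(cos(18.6°) + j·sin(18.6°)) = 90.61 + j30.49 V
Step 2 — Sum components: V_total = 44.6 + j52.04 V.
Step 3 — Convert to polar: |V_total| = 68.54 V, ∠V_total = 49.4°.

V_total = 68.54∠49.4° V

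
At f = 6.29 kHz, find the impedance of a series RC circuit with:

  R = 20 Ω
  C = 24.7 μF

Step 1 — Angular frequency: ω = 2π·f = 2π·6290 = 3.952e+04 rad/s.
Step 2 — Component impedances:
  R: Z = R = 20 Ω
  C: Z = 1/(jωC) = -j/(ω·C) = 0 - j1.024 Ω
Step 3 — Series combination: Z_total = R + C = 20 - j1.024 Ω = 20.03∠-2.9° Ω.

Z = 20 - j1.024 Ω = 20.03∠-2.9° Ω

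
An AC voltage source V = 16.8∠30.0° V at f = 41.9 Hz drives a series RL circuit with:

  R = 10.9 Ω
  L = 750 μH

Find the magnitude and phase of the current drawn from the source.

Step 1 — Angular frequency: ω = 2π·f = 2π·41.9 = 263.3 rad/s.
Step 2 — Component impedances:
  R: Z = R = 10.9 Ω
  L: Z = jωL = j·263.3·0.00075 = 0 + j0.1974 Ω
Step 3 — Series combination: Z_total = R + L = 10.9 + j0.1974 Ω = 10.9∠1.0° Ω.
Step 4 — Source phasor: V = 16.8∠30.0° V = 14.55 + j8.4 V.
Step 5 — Ohm's law: I = V / Z_total = (14.55 + j8.4) / (10.9 + j0.1974) = 1.348 + j0.7462 A.
Step 6 — Convert to polar: |I| = 1.541 A, ∠I = 29.0°.

I = 1.541∠29.0° A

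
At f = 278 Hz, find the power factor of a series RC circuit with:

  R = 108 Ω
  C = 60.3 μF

Step 1 — Angular frequency: ω = 2π·f = 2π·278 = 1747 rad/s.
Step 2 — Component impedances:
  R: Z = R = 108 Ω
  C: Z = 1/(jωC) = -j/(ω·C) = 0 - j9.494 Ω
Step 3 — Series combination: Z_total = R + C = 108 - j9.494 Ω = 108.4∠-5.0° Ω.
Step 4 — Power factor: PF = cos(φ) = Re(Z)/|Z| = 108/108.417 = 0.9962.
Step 5 — Type: Im(Z) = -9.494 ⇒ leading (phase φ = -5.0°).

PF = 0.9962 (leading, φ = -5.0°)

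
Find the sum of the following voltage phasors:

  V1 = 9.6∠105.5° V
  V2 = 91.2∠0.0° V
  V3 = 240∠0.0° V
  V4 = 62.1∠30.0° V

Step 1 — Convert each phasor to rectangular form:
  V1 = 9.6·(cos(105.5°) + j·sin(105.5°)) = -2.565 + j9.251 V
  V2 = 91.2·(cos(0.0°) + j·sin(0.0°)) = 91.2 V
  V3 = 240·(cos(0.0°) + j·sin(0.0°)) = 240 V
  V4 = 62.1·(cos(30.0°) + j·sin(30.0°)) = 53.78 + j31.05 V
Step 2 — Sum components: V_total = 382.4 + j40.3 V.
Step 3 — Convert to polar: |V_total| = 384.5 V, ∠V_total = 6.0°.

V_total = 384.5∠6.0° V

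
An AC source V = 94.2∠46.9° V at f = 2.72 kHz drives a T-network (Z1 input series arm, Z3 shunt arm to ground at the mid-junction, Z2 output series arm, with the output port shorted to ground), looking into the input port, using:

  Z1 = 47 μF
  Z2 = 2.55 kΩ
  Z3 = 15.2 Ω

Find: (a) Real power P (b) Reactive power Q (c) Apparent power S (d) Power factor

Step 1 — Angular frequency: ω = 2π·f = 2π·2720 = 1.709e+04 rad/s.
Step 2 — Component impedances:
  Z1: Z = 1/(jωC) = -j/(ω·C) = 0 - j1.245 Ω
  Z2: Z = R = 2550 Ω
  Z3: Z = R = 15.2 Ω
Step 3 — With the output port shorted to ground, the output series arm Z2 runs from the junction to ground; the shunt arm Z3 also runs from the junction to ground. They appear in parallel: Z3 || Z2 = 15.11 Ω.
Step 4 — Series with input arm Z1: Z_in = Z1 + (Z3 || Z2) = 15.11 - j1.245 Ω = 15.16∠-4.7° Ω.
Step 5 — Source phasor: V = 94.2∠46.9° V = 64.36 + j68.78 V.
Step 6 — Current: I = V / Z = 3.858 + j4.87 A = 6.213∠51.6° A.
Step 7 — Complex power: S = V·I* = 583.3 - j48.06 VA.
Step 8 — Real power: P = Re(S) = 583.3 W.
Step 9 — Reactive power: Q = Im(S) = -48.06 VAR.
Step 10 — Apparent power: |S| = 585.3 VA.
Step 11 — Power factor: PF = P/|S| = 0.9966 (leading).

(a) P = 583.3 W  (b) Q = -48.06 VAR  (c) S = 585.3 VA  (d) PF = 0.9966 (leading)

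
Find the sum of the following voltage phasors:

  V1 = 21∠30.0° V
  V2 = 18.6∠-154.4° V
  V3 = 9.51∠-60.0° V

Step 1 — Convert each phasor to rectangular form:
  V1 = 21·(cos(30.0°) + j·sin(30.0°)) = 18.19 + j10.5 V
  V2 = 18.6·(cos(-154.4°) + j·sin(-154.4°)) = -16.77 - j8.037 V
  V3 = 9.51·(cos(-60.0°) + j·sin(-60.0°)) = 4.755 - j8.236 V
Step 2 — Sum components: V_total = 6.167 - j5.773 V.
Step 3 — Convert to polar: |V_total| = 8.448 V, ∠V_total = -43.1°.

V_total = 8.448∠-43.1° V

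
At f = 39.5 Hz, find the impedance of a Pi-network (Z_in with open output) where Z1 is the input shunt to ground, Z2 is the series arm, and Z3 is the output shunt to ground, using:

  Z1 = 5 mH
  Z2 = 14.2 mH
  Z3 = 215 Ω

Step 1 — Angular frequency: ω = 2π·f = 2π·39.5 = 248.2 rad/s.
Step 2 — Component impedances:
  Z1: Z = jωL = j·248.2·0.005 = 0 + j1.241 Ω
  Z2: Z = jωL = j·248.2·0.0142 = 0 + j3.524 Ω
  Z3: Z = R = 215 Ω
Step 3 — With open output, the series arm Z2 and the output shunt Z3 appear in series to ground: Z2 + Z3 = 215 + j3.524 Ω.
Step 4 — Parallel with input shunt Z1: Z_in = Z1 || (Z2 + Z3) = 0.007159 + j1.241 Ω = 1.241∠89.7° Ω.

Z = 0.007159 + j1.241 Ω = 1.241∠89.7° Ω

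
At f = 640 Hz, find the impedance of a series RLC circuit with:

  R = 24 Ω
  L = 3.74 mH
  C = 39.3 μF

Step 1 — Angular frequency: ω = 2π·f = 2π·640 = 4021 rad/s.
Step 2 — Component impedances:
  R: Z = R = 24 Ω
  L: Z = jωL = j·4021·0.00374 = 0 + j15.04 Ω
  C: Z = 1/(jωC) = -j/(ω·C) = 0 - j6.328 Ω
Step 3 — Series combination: Z_total = R + L + C = 24 + j8.712 Ω = 25.53∠20.0° Ω.

Z = 24 + j8.712 Ω = 25.53∠20.0° Ω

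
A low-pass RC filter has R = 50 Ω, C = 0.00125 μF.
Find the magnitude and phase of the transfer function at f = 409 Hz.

Step 1 — Angular frequency: ω = 2π·409 = 2570 rad/s.
Step 2 — Transfer function: H(jω) = 1/(1 + jωRC).
Step 3 — Denominator: 1 + jωRC = 1 + j·2570·50·1.25e-09 = 1 + j0.0001606.
Step 4 — H = 1 - j0.0001606.
Step 5 — Magnitude: |H| = 1 (-0.0 dB); phase: φ = -0.0°.

|H| = 1 (-0.0 dB), φ = -0.0°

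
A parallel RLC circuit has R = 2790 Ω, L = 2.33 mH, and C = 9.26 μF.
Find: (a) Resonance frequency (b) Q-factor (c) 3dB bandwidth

Step 1 — Resonance: ω₀ = 1/√(LC) = 1/√(0.00233·9.26e-06) = 6808 rad/s.
Step 2 — f₀ = ω₀/(2π) = 1084 Hz.
Step 3 — Parallel Q: Q = R/(ω₀L) = 2790/(6808·0.00233) = 175.9.
Step 4 — Bandwidth: Δω = ω₀/Q = 38.71 rad/s; BW = Δω/(2π) = 6.16 Hz.

(a) f₀ = 1084 Hz  (b) Q = 175.9  (c) BW = 6.16 Hz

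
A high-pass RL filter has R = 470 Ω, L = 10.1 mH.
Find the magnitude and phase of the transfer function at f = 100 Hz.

Step 1 — Angular frequency: ω = 2π·100 = 628.3 rad/s.
Step 2 — Transfer function: H(jω) = jωL/(R + jωL).
Step 3 — Numerator jωL = j·6.346; denominator R + jωL = 470 + j6.346.
Step 4 — H = 0.0001823 + j0.0135.
Step 5 — Magnitude: |H| = 0.0135 (-37.4 dB); phase: φ = 89.2°.

|H| = 0.0135 (-37.4 dB), φ = 89.2°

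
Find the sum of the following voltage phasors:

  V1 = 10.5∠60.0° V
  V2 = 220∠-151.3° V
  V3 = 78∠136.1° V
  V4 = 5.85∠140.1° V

Step 1 — Convert each phasor to rectangular form:
  V1 = 10.5·(cos(60.0°) + j·sin(60.0°)) = 5.25 + j9.093 V
  V2 = 220·(cos(-151.3°) + j·sin(-151.3°)) = -193 - j105.6 V
  V3 = 78·(cos(136.1°) + j·sin(136.1°)) = -56.2 + j54.09 V
  V4 = 5.85·(cos(140.1°) + j·sin(140.1°)) = -4.488 + j3.752 V
Step 2 — Sum components: V_total = -248.4 - j38.72 V.
Step 3 — Convert to polar: |V_total| = 251.4 V, ∠V_total = -171.1°.

V_total = 251.4∠-171.1° V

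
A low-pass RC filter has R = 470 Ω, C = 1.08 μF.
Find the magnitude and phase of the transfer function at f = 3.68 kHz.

Step 1 — Angular frequency: ω = 2π·3680 = 2.312e+04 rad/s.
Step 2 — Transfer function: H(jω) = 1/(1 + jωRC).
Step 3 — Denominator: 1 + jωRC = 1 + j·2.312e+04·470·1.08e-06 = 1 + j11.74.
Step 4 — H = 0.007207 - j0.08459.
Step 5 — Magnitude: |H| = 0.08489 (-21.4 dB); phase: φ = -85.1°.

|H| = 0.08489 (-21.4 dB), φ = -85.1°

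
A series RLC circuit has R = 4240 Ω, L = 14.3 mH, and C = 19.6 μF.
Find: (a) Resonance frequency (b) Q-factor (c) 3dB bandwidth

Step 1 — Resonance: ω₀ = 1/√(LC) = 1/√(0.0143·1.96e-05) = 1889 rad/s.
Step 2 — f₀ = ω₀/(2π) = 300.6 Hz.
Step 3 — Series Q: Q = ω₀L/R = 1889·0.0143/4240 = 0.006371.
Step 4 — Bandwidth: Δω = ω₀/Q = 2.965e+05 rad/s; BW = Δω/(2π) = 4.719e+04 Hz.

(a) f₀ = 300.6 Hz  (b) Q = 0.006371  (c) BW = 4.719e+04 Hz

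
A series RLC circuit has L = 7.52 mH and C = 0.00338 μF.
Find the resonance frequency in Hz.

Step 1 — Resonance condition Im(Z)=0 gives ω₀ = 1/√(LC).
Step 2 — ω₀ = 1/√(0.00752·3.38e-09) = 1.984e+05 rad/s.
Step 3 — f₀ = ω₀/(2π) = 3.157e+04 Hz.

f₀ = 3.157e+04 Hz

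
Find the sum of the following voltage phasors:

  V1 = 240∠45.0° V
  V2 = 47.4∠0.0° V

Step 1 — Convert each phasor to rectangular form:
  V1 = 240·(cos(45.0°) + j·sin(45.0°)) = 169.7 + j169.7 V
  V2 = 47.4·(cos(0.0°) + j·sin(0.0°)) = 47.4 V
Step 2 — Sum components: V_total = 217.1 + j169.7 V.
Step 3 — Convert to polar: |V_total| = 275.6 V, ∠V_total = 38.0°.

V_total = 275.6∠38.0° V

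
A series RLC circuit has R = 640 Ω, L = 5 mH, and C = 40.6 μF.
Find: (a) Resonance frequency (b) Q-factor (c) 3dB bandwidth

Step 1 — Resonance: ω₀ = 1/√(LC) = 1/√(0.005·4.06e-05) = 2219 rad/s.
Step 2 — f₀ = ω₀/(2π) = 353.2 Hz.
Step 3 — Series Q: Q = ω₀L/R = 2219·0.005/640 = 0.01734.
Step 4 — Bandwidth: Δω = ω₀/Q = 1.28e+05 rad/s; BW = Δω/(2π) = 2.037e+04 Hz.

(a) f₀ = 353.2 Hz  (b) Q = 0.01734  (c) BW = 2.037e+04 Hz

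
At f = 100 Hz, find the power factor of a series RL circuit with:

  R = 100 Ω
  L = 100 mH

Step 1 — Angular frequency: ω = 2π·f = 2π·100 = 628.3 rad/s.
Step 2 — Component impedances:
  R: Z = R = 100 Ω
  L: Z = jωL = j·628.3·0.1 = 0 + j62.83 Ω
Step 3 — Series combination: Z_total = R + L = 100 + j62.83 Ω = 118.1∠32.1° Ω.
Step 4 — Power factor: PF = cos(φ) = Re(Z)/|Z| = 100/118.1 = 0.8467.
Step 5 — Type: Im(Z) = 62.83 ⇒ lagging (phase φ = 32.1°).

PF = 0.8467 (lagging, φ = 32.1°)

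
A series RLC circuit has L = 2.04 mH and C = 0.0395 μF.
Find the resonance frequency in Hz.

Step 1 — Resonance condition Im(Z)=0 gives ω₀ = 1/√(LC).
Step 2 — ω₀ = 1/√(0.00204·3.95e-08) = 1.114e+05 rad/s.
Step 3 — f₀ = ω₀/(2π) = 1.773e+04 Hz.

f₀ = 1.773e+04 Hz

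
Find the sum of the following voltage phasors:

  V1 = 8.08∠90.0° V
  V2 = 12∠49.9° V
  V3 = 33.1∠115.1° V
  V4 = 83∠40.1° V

Step 1 — Convert each phasor to rectangular form:
  V1 = 8.08·(cos(90.0°) + j·sin(90.0°)) = 0 + j8.08 V
  V2 = 12·(cos(49.9°) + j·sin(49.9°)) = 7.729 + j9.179 V
  V3 = 33.1·(cos(115.1°) + j·sin(115.1°)) = -14.04 + j29.97 V
  V4 = 83·(cos(40.1°) + j·sin(40.1°)) = 63.49 + j53.46 V
Step 2 — Sum components: V_total = 57.18 + j100.7 V.
Step 3 — Convert to polar: |V_total| = 115.8 V, ∠V_total = 60.4°.

V_total = 115.8∠60.4° V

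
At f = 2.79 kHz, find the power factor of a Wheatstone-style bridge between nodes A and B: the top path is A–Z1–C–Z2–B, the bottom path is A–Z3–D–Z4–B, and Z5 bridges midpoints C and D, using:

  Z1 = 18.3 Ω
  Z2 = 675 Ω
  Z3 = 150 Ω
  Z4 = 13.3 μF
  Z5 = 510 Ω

Step 1 — Angular frequency: ω = 2π·f = 2π·2790 = 1.753e+04 rad/s.
Step 2 — Component impedances:
  Z1: Z = R = 18.3 Ω
  Z2: Z = R = 675 Ω
  Z3: Z = R = 150 Ω
  Z4: Z = 1/(jωC) = -j/(ω·C) = 0 - j4.289 Ω
  Z5: Z = R = 510 Ω
Step 3 — Bridge requires nodal analysis (the Z5 bridge couples midpoints C and D, so the two paths cannot be reduced to a simple series/parallel combination). Setting node B to ground and injecting 1 A at node A, the 3-node admittance system at A, C, D solves to V_A = Z_AB = 101 - j3.167 Ω = 101∠-1.8° Ω.
Step 4 — Power factor: PF = cos(φ) = Re(Z)/|Z| = 100.98/101.03 = 0.9995.
Step 5 — Type: Im(Z) = -3.167 ⇒ leading (phase φ = -1.8°).

PF = 0.9995 (leading, φ = -1.8°)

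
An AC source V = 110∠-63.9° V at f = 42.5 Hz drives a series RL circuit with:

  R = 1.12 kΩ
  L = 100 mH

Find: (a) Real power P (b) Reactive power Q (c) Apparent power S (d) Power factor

Step 1 — Angular frequency: ω = 2π·f = 2π·42.5 = 267 rad/s.
Step 2 — Component impedances:
  R: Z = R = 1120 Ω
  L: Z = jωL = j·267·0.1 = 0 + j26.7 Ω
Step 3 — Series combination: Z_total = R + L = 1120 + j26.7 Ω = 1120∠1.4° Ω.
Step 4 — Source phasor: V = 110∠-63.9° V = 48.39 - j98.78 V.
Step 5 — Current: I = V / Z = 0.04108 - j0.08918 A = 0.09819∠-65.3° A.
Step 6 — Complex power: S = V·I* = 10.8 + j0.2574 VA.
Step 7 — Real power: P = Re(S) = 10.8 W.
Step 8 — Reactive power: Q = Im(S) = 0.2574 VAR.
Step 9 — Apparent power: |S| = 10.8 VA.
Step 10 — Power factor: PF = P/|S| = 0.9997 (lagging).

(a) P = 10.8 W  (b) Q = 0.2574 VAR  (c) S = 10.8 VA  (d) PF = 0.9997 (lagging)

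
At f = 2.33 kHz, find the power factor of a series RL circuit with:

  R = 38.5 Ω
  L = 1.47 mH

Step 1 — Angular frequency: ω = 2π·f = 2π·2330 = 1.464e+04 rad/s.
Step 2 — Component impedances:
  R: Z = R = 38.5 Ω
  L: Z = jωL = j·1.464e+04·0.00147 = 0 + j21.52 Ω
Step 3 — Series combination: Z_total = R + L = 38.5 + j21.52 Ω = 44.11∠29.2° Ω.
Step 4 — Power factor: PF = cos(φ) = Re(Z)/|Z| = 38.5/44.107 = 0.8729.
Step 5 — Type: Im(Z) = 21.52 ⇒ lagging (phase φ = 29.2°).

PF = 0.8729 (lagging, φ = 29.2°)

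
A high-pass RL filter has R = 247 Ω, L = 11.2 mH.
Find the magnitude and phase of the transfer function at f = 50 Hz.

Step 1 — Angular frequency: ω = 2π·50 = 314.2 rad/s.
Step 2 — Transfer function: H(jω) = jωL/(R + jωL).
Step 3 — Numerator jωL = j·3.519; denominator R + jωL = 247 + j3.519.
Step 4 — H = 0.0002029 + j0.01424.
Step 5 — Magnitude: |H| = 0.01424 (-36.9 dB); phase: φ = 89.2°.

|H| = 0.01424 (-36.9 dB), φ = 89.2°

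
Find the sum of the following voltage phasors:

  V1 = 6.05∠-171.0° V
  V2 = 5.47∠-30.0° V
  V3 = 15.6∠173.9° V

Step 1 — Convert each phasor to rectangular form:
  V1 = 6.05·(cos(-171.0°) + j·sin(-171.0°)) = -5.976 - j0.9464 V
  V2 = 5.47·(cos(-30.0°) + j·sin(-30.0°)) = 4.737 - j2.735 V
  V3 = 15.6·(cos(173.9°) + j·sin(173.9°)) = -15.51 + j1.658 V
Step 2 — Sum components: V_total = -16.75 - j2.024 V.
Step 3 — Convert to polar: |V_total| = 16.87 V, ∠V_total = -173.1°.

V_total = 16.87∠-173.1° V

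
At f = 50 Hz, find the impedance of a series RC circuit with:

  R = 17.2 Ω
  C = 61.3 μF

Step 1 — Angular frequency: ω = 2π·f = 2π·50 = 314.2 rad/s.
Step 2 — Component impedances:
  R: Z = R = 17.2 Ω
  C: Z = 1/(jωC) = -j/(ω·C) = 0 - j51.93 Ω
Step 3 — Series combination: Z_total = R + C = 17.2 - j51.93 Ω = 54.7∠-71.7° Ω.

Z = 17.2 - j51.93 Ω = 54.7∠-71.7° Ω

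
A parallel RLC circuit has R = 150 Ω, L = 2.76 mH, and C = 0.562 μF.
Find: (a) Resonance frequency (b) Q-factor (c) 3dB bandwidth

Step 1 — Resonance: ω₀ = 1/√(LC) = 1/√(0.00276·5.62e-07) = 2.539e+04 rad/s.
Step 2 — f₀ = ω₀/(2π) = 4041 Hz.
Step 3 — Parallel Q: Q = R/(ω₀L) = 150/(2.539e+04·0.00276) = 2.14.
Step 4 — Bandwidth: Δω = ω₀/Q = 1.186e+04 rad/s; BW = Δω/(2π) = 1888 Hz.

(a) f₀ = 4041 Hz  (b) Q = 2.14  (c) BW = 1888 Hz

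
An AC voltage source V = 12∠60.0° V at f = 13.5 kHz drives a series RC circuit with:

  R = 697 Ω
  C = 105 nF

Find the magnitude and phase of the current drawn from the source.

Step 1 — Angular frequency: ω = 2π·f = 2π·1.35e+04 = 8.482e+04 rad/s.
Step 2 — Component impedances:
  R: Z = R = 697 Ω
  C: Z = 1/(jωC) = -j/(ω·C) = 0 - j112.3 Ω
Step 3 — Series combination: Z_total = R + C = 697 - j112.3 Ω = 706∠-9.2° Ω.
Step 4 — Source phasor: V = 12∠60.0° V = 6 + j10.39 V.
Step 5 — Ohm's law: I = V / Z_total = (6 + j10.39) / (697 - j112.3) = 0.00605 + j0.01588 A.
Step 6 — Convert to polar: |I| = 0.017 A, ∠I = 69.2°.

I = 0.017∠69.2° A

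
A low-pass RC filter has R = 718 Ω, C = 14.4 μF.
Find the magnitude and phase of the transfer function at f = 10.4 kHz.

Step 1 — Angular frequency: ω = 2π·1.04e+04 = 6.535e+04 rad/s.
Step 2 — Transfer function: H(jω) = 1/(1 + jωRC).
Step 3 — Denominator: 1 + jωRC = 1 + j·6.535e+04·718·1.44e-05 = 1 + j675.6.
Step 4 — H = 2.191e-06 - j0.00148.
Step 5 — Magnitude: |H| = 0.00148 (-56.6 dB); phase: φ = -89.9°.

|H| = 0.00148 (-56.6 dB), φ = -89.9°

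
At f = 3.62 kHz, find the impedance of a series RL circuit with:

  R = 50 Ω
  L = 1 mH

Step 1 — Angular frequency: ω = 2π·f = 2π·3620 = 2.275e+04 rad/s.
Step 2 — Component impedances:
  R: Z = R = 50 Ω
  L: Z = jωL = j·2.275e+04·0.001 = 0 + j22.75 Ω
Step 3 — Series combination: Z_total = R + L = 50 + j22.75 Ω = 54.93∠24.5° Ω.

Z = 50 + j22.75 Ω = 54.93∠24.5° Ω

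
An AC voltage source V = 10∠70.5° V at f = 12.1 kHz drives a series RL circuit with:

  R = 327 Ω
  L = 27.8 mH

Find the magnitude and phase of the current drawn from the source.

Step 1 — Angular frequency: ω = 2π·f = 2π·1.21e+04 = 7.603e+04 rad/s.
Step 2 — Component impedances:
  R: Z = R = 327 Ω
  L: Z = jωL = j·7.603e+04·0.0278 = 0 + j2114 Ω
Step 3 — Series combination: Z_total = R + L = 327 + j2114 Ω = 2139∠81.2° Ω.
Step 4 — Source phasor: V = 10∠70.5° V = 3.338 + j9.426 V.
Step 5 — Ohm's law: I = V / Z_total = (3.338 + j9.426) / (327 + j2114) = 0.004594 - j0.0008685 A.
Step 6 — Convert to polar: |I| = 0.004676 A, ∠I = -10.7°.

I = 0.004676∠-10.7° A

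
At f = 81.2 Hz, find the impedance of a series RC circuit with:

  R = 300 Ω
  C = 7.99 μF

Step 1 — Angular frequency: ω = 2π·f = 2π·81.2 = 510.2 rad/s.
Step 2 — Component impedances:
  R: Z = R = 300 Ω
  C: Z = 1/(jωC) = -j/(ω·C) = 0 - j245.3 Ω
Step 3 — Series combination: Z_total = R + C = 300 - j245.3 Ω = 387.5∠-39.3° Ω.

Z = 300 - j245.3 Ω = 387.5∠-39.3° Ω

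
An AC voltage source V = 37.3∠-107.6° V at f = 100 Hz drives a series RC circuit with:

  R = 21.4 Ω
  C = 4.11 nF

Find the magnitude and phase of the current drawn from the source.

Step 1 — Angular frequency: ω = 2π·f = 2π·100 = 628.3 rad/s.
Step 2 — Component impedances:
  R: Z = R = 21.4 Ω
  C: Z = 1/(jωC) = -j/(ω·C) = 0 - j3.872e+05 Ω
Step 3 — Series combination: Z_total = R + C = 21.4 - j3.872e+05 Ω = 3.872e+05∠-90.0° Ω.
Step 4 — Source phasor: V = 37.3∠-107.6° V = -11.28 - j35.55 V.
Step 5 — Ohm's law: I = V / Z_total = (-11.28 - j35.55) / (21.4 - j3.872e+05) = 9.181e-05 - j2.913e-05 A.
Step 6 — Convert to polar: |I| = 9.632e-05 A, ∠I = -17.6°.

I = 9.632e-05∠-17.6° A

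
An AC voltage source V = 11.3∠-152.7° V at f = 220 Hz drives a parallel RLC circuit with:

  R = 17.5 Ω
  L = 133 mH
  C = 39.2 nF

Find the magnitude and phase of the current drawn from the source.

Step 1 — Angular frequency: ω = 2π·f = 2π·220 = 1382 rad/s.
Step 2 — Component impedances:
  R: Z = R = 17.5 Ω
  L: Z = jωL = j·1382·0.133 = 0 + j183.8 Ω
  C: Z = 1/(jωC) = -j/(ω·C) = 0 - j1.845e+04 Ω
Step 3 — Parallel combination: 1/Z_total = 1/R + 1/L + 1/C; Z_total = 17.35 + j1.635 Ω = 17.42∠5.4° Ω.
Step 4 — Source phasor: V = 11.3∠-152.7° V = -10.04 - j5.183 V.
Step 5 — Ohm's law: I = V / Z_total = (-10.04 - j5.183) / (17.35 + j1.635) = -0.6017 - j0.2421 A.
Step 6 — Convert to polar: |I| = 0.6486 A, ∠I = -158.1°.

I = 0.6486∠-158.1° A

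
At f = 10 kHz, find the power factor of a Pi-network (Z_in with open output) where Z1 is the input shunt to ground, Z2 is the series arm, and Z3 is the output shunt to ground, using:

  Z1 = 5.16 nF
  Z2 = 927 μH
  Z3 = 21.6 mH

Step 1 — Angular frequency: ω = 2π·f = 2π·1e+04 = 6.283e+04 rad/s.
Step 2 — Component impedances:
  Z1: Z = 1/(jωC) = -j/(ω·C) = 0 - j3084 Ω
  Z2: Z = jωL = j·6.283e+04·0.000927 = 0 + j58.25 Ω
  Z3: Z = jωL = j·6.283e+04·0.0216 = 0 + j1357 Ω
Step 3 — With open output, the series arm Z2 and the output shunt Z3 appear in series to ground: Z2 + Z3 = 0 + j1415 Ω.
Step 4 — Parallel with input shunt Z1: Z_in = Z1 || (Z2 + Z3) = 0 + j2616 Ω = 2616∠90.0° Ω.
Step 5 — Power factor: PF = cos(φ) = Re(Z)/|Z| = -0/2616 = -0.
Step 6 — Type: Im(Z) = 2616 ⇒ lagging (phase φ = 90.0°).

PF = -0 (lagging, φ = 90.0°)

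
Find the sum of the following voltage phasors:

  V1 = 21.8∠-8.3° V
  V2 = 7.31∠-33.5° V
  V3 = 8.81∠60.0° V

Step 1 — Convert each phasor to rectangular form:
  V1 = 21.8·(cos(-8.3°) + j·sin(-8.3°)) = 21.57 - j3.147 V
  V2 = 7.31·(cos(-33.5°) + j·sin(-33.5°)) = 6.096 - j4.035 V
  V3 = 8.81·(cos(60.0°) + j·sin(60.0°)) = 4.405 + j7.63 V
Step 2 — Sum components: V_total = 32.07 + j0.4481 V.
Step 3 — Convert to polar: |V_total| = 32.08 V, ∠V_total = 0.8°.

V_total = 32.08∠0.8° V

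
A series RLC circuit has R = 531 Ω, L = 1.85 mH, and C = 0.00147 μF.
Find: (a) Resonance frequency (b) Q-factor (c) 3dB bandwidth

Step 1 — Resonance: ω₀ = 1/√(LC) = 1/√(0.00185·1.47e-09) = 6.064e+05 rad/s.
Step 2 — f₀ = ω₀/(2π) = 9.651e+04 Hz.
Step 3 — Series Q: Q = ω₀L/R = 6.064e+05·0.00185/531 = 2.113.
Step 4 — Bandwidth: Δω = ω₀/Q = 2.87e+05 rad/s; BW = Δω/(2π) = 4.568e+04 Hz.

(a) f₀ = 9.651e+04 Hz  (b) Q = 2.113  (c) BW = 4.568e+04 Hz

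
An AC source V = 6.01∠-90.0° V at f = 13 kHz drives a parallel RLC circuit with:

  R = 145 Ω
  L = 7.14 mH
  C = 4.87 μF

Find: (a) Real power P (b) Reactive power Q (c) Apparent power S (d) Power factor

Step 1 — Angular frequency: ω = 2π·f = 2π·1.3e+04 = 8.168e+04 rad/s.
Step 2 — Component impedances:
  R: Z = R = 145 Ω
  L: Z = jωL = j·8.168e+04·0.00714 = 0 + j583.2 Ω
  C: Z = 1/(jωC) = -j/(ω·C) = 0 - j2.514 Ω
Step 3 — Parallel combination: 1/Z_total = 1/R + 1/L + 1/C; Z_total = 0.04395 - j2.524 Ω = 2.524∠-89.0° Ω.
Step 4 — Source phasor: V = 6.01∠-90.0° V = 0 - j6.01 V.
Step 5 — Current: I = V / Z = 2.38 - j0.04145 A = 2.381∠-1.0° A.
Step 6 — Complex power: S = V·I* = 0.2491 - j14.31 VA.
Step 7 — Real power: P = Re(S) = 0.2491 W.
Step 8 — Reactive power: Q = Im(S) = -14.31 VAR.
Step 9 — Apparent power: |S| = 14.31 VA.
Step 10 — Power factor: PF = P/|S| = 0.01741 (leading).

(a) P = 0.2491 W  (b) Q = -14.31 VAR  (c) S = 14.31 VA  (d) PF = 0.01741 (leading)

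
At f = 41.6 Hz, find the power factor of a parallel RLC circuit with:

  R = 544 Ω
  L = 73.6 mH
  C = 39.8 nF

Step 1 — Angular frequency: ω = 2π·f = 2π·41.6 = 261.4 rad/s.
Step 2 — Component impedances:
  R: Z = R = 544 Ω
  L: Z = jωL = j·261.4·0.0736 = 0 + j19.24 Ω
  C: Z = 1/(jωC) = -j/(ω·C) = 0 - j9.613e+04 Ω
Step 3 — Parallel combination: 1/Z_total = 1/R + 1/L + 1/C; Z_total = 0.6797 + j19.22 Ω = 19.23∠88.0° Ω.
Step 4 — Power factor: PF = cos(φ) = Re(Z)/|Z| = 0.6797/19.23 = 0.03535.
Step 5 — Type: Im(Z) = 19.22 ⇒ lagging (phase φ = 88.0°).

PF = 0.03535 (lagging, φ = 88.0°)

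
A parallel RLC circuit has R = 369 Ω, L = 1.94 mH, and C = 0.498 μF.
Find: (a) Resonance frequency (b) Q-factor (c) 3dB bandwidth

Step 1 — Resonance: ω₀ = 1/√(LC) = 1/√(0.00194·4.98e-07) = 3.217e+04 rad/s.
Step 2 — f₀ = ω₀/(2π) = 5120 Hz.
Step 3 — Parallel Q: Q = R/(ω₀L) = 369/(3.217e+04·0.00194) = 5.912.
Step 4 — Bandwidth: Δω = ω₀/Q = 5442 rad/s; BW = Δω/(2π) = 866.1 Hz.

(a) f₀ = 5120 Hz  (b) Q = 5.912  (c) BW = 866.1 Hz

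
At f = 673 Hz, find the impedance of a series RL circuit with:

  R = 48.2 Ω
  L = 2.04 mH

Step 1 — Angular frequency: ω = 2π·f = 2π·673 = 4229 rad/s.
Step 2 — Component impedances:
  R: Z = R = 48.2 Ω
  L: Z = jωL = j·4229·0.00204 = 0 + j8.626 Ω
Step 3 — Series combination: Z_total = R + L = 48.2 + j8.626 Ω = 48.97∠10.1° Ω.

Z = 48.2 + j8.626 Ω = 48.97∠10.1° Ω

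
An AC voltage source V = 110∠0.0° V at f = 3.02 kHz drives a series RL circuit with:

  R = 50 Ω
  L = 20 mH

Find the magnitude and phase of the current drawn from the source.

Step 1 — Angular frequency: ω = 2π·f = 2π·3020 = 1.898e+04 rad/s.
Step 2 — Component impedances:
  R: Z = R = 50 Ω
  L: Z = jωL = j·1.898e+04·0.02 = 0 + j379.5 Ω
Step 3 — Series combination: Z_total = R + L = 50 + j379.5 Ω = 382.8∠82.5° Ω.
Step 4 — Source phasor: V = 110∠0.0° V = 110 V.
Step 5 — Ohm's law: I = V / Z_total = (110) / (50 + j379.5) = 0.03754 - j0.2849 A.
Step 6 — Convert to polar: |I| = 0.2874 A, ∠I = -82.5°.

I = 0.2874∠-82.5° A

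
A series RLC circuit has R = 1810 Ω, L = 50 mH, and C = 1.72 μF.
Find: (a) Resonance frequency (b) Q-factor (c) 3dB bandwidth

Step 1 — Resonance: ω₀ = 1/√(LC) = 1/√(0.05·1.72e-06) = 3410 rad/s.
Step 2 — f₀ = ω₀/(2π) = 542.7 Hz.
Step 3 — Series Q: Q = ω₀L/R = 3410·0.05/1810 = 0.0942.
Step 4 — Bandwidth: Δω = ω₀/Q = 3.62e+04 rad/s; BW = Δω/(2π) = 5761 Hz.

(a) f₀ = 542.7 Hz  (b) Q = 0.0942  (c) BW = 5761 Hz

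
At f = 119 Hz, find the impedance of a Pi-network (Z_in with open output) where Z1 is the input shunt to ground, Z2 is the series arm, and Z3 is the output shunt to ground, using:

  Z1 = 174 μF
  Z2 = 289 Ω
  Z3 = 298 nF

Step 1 — Angular frequency: ω = 2π·f = 2π·119 = 747.7 rad/s.
Step 2 — Component impedances:
  Z1: Z = 1/(jωC) = -j/(ω·C) = 0 - j7.686 Ω
  Z2: Z = R = 289 Ω
  Z3: Z = 1/(jωC) = -j/(ω·C) = 0 - j4488 Ω
Step 3 — With open output, the series arm Z2 and the output shunt Z3 appear in series to ground: Z2 + Z3 = 289 - j4488 Ω.
Step 4 — Parallel with input shunt Z1: Z_in = Z1 || (Z2 + Z3) = 0.0008413 - j7.673 Ω = 7.673∠-90.0° Ω.

Z = 0.0008413 - j7.673 Ω = 7.673∠-90.0° Ω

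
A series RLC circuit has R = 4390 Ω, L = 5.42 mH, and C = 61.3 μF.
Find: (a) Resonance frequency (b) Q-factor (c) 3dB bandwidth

Step 1 — Resonance: ω₀ = 1/√(LC) = 1/√(0.00542·6.13e-05) = 1735 rad/s.
Step 2 — f₀ = ω₀/(2π) = 276.1 Hz.
Step 3 — Series Q: Q = ω₀L/R = 1735·0.00542/4390 = 0.002142.
Step 4 — Bandwidth: Δω = ω₀/Q = 8.1e+05 rad/s; BW = Δω/(2π) = 1.289e+05 Hz.

(a) f₀ = 276.1 Hz  (b) Q = 0.002142  (c) BW = 1.289e+05 Hz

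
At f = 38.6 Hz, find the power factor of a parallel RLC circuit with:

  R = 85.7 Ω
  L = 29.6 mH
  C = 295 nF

Step 1 — Angular frequency: ω = 2π·f = 2π·38.6 = 242.5 rad/s.
Step 2 — Component impedances:
  R: Z = R = 85.7 Ω
  L: Z = jωL = j·242.5·0.0296 = 0 + j7.179 Ω
  C: Z = 1/(jωC) = -j/(ω·C) = 0 - j1.398e+04 Ω
Step 3 — Parallel combination: 1/Z_total = 1/R + 1/L + 1/C; Z_total = 0.5978 + j7.133 Ω = 7.158∠85.2° Ω.
Step 4 — Power factor: PF = cos(φ) = Re(Z)/|Z| = 0.59778/7.1575 = 0.08352.
Step 5 — Type: Im(Z) = 7.133 ⇒ lagging (phase φ = 85.2°).

PF = 0.08352 (lagging, φ = 85.2°)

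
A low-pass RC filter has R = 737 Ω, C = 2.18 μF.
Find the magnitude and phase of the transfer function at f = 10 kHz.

Step 1 — Angular frequency: ω = 2π·1e+04 = 6.283e+04 rad/s.
Step 2 — Transfer function: H(jω) = 1/(1 + jωRC).
Step 3 — Denominator: 1 + jωRC = 1 + j·6.283e+04·737·2.18e-06 = 1 + j100.9.
Step 4 — H = 9.812e-05 - j0.009905.
Step 5 — Magnitude: |H| = 0.009905 (-40.1 dB); phase: φ = -89.4°.

|H| = 0.009905 (-40.1 dB), φ = -89.4°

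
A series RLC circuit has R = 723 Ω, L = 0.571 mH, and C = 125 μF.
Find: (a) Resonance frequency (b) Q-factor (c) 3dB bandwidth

Step 1 — Resonance: ω₀ = 1/√(LC) = 1/√(0.000571·0.000125) = 3743 rad/s.
Step 2 — f₀ = ω₀/(2π) = 595.7 Hz.
Step 3 — Series Q: Q = ω₀L/R = 3743·0.000571/723 = 0.002956.
Step 4 — Bandwidth: Δω = ω₀/Q = 1.266e+06 rad/s; BW = Δω/(2π) = 2.015e+05 Hz.

(a) f₀ = 595.7 Hz  (b) Q = 0.002956  (c) BW = 2.015e+05 Hz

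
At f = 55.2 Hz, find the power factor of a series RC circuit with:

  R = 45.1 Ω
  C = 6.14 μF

Step 1 — Angular frequency: ω = 2π·f = 2π·55.2 = 346.8 rad/s.
Step 2 — Component impedances:
  R: Z = R = 45.1 Ω
  C: Z = 1/(jωC) = -j/(ω·C) = 0 - j469.6 Ω
Step 3 — Series combination: Z_total = R + C = 45.1 - j469.6 Ω = 471.7∠-84.5° Ω.
Step 4 — Power factor: PF = cos(φ) = Re(Z)/|Z| = 45.1/471.74 = 0.0956.
Step 5 — Type: Im(Z) = -469.6 ⇒ leading (phase φ = -84.5°).

PF = 0.0956 (leading, φ = -84.5°)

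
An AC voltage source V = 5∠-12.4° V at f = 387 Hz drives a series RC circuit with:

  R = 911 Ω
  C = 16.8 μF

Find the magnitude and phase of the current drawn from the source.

Step 1 — Angular frequency: ω = 2π·f = 2π·387 = 2432 rad/s.
Step 2 — Component impedances:
  R: Z = R = 911 Ω
  C: Z = 1/(jωC) = -j/(ω·C) = 0 - j24.48 Ω
Step 3 — Series combination: Z_total = R + C = 911 - j24.48 Ω = 911.3∠-1.5° Ω.
Step 4 — Source phasor: V = 5∠-12.4° V = 4.883 - j1.074 V.
Step 5 — Ohm's law: I = V / Z_total = (4.883 - j1.074) / (911 - j24.48) = 0.005388 - j0.001034 A.
Step 6 — Convert to polar: |I| = 0.005486 A, ∠I = -10.9°.

I = 0.005486∠-10.9° A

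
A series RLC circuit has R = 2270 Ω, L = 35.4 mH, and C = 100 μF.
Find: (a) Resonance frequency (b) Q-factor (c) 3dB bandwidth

Step 1 — Resonance condition Im(Z)=0 gives ω₀ = 1/√(LC).
Step 2 — ω₀ = 1/√(0.0354·0.0001) = 531.5 rad/s.
Step 3 — f₀ = ω₀/(2π) = 84.59 Hz.
Step 4 — Series Q: Q = ω₀L/R = 531.5·0.0354/2270 = 0.008288.
Step 5 — 3dB bandwidth: Δω = ω₀/Q = 6.412e+04 rad/s; BW = Δω/(2π) = 1.021e+04 Hz.

(a) f₀ = 84.59 Hz  (b) Q = 0.008288  (c) BW = 1.021e+04 Hz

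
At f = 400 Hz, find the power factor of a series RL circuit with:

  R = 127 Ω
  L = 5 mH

Step 1 — Angular frequency: ω = 2π·f = 2π·400 = 2513 rad/s.
Step 2 — Component impedances:
  R: Z = R = 127 Ω
  L: Z = jωL = j·2513·0.005 = 0 + j12.57 Ω
Step 3 — Series combination: Z_total = R + L = 127 + j12.57 Ω = 127.6∠5.7° Ω.
Step 4 — Power factor: PF = cos(φ) = Re(Z)/|Z| = 127/127.62 = 0.9951.
Step 5 — Type: Im(Z) = 12.57 ⇒ lagging (phase φ = 5.7°).

PF = 0.9951 (lagging, φ = 5.7°)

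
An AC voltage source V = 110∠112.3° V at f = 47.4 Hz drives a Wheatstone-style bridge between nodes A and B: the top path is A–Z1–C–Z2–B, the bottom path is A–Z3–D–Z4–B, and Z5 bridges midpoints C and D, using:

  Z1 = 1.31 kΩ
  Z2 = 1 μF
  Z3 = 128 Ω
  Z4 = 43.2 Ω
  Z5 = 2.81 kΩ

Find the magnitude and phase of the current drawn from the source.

Step 1 — Angular frequency: ω = 2π·f = 2π·47.4 = 297.8 rad/s.
Step 2 — Component impedances:
  Z1: Z = R = 1310 Ω
  Z2: Z = 1/(jωC) = -j/(ω·C) = 0 - j3358 Ω
  Z3: Z = R = 128 Ω
  Z4: Z = R = 43.2 Ω
  Z5: Z = R = 2810 Ω
Step 3 — Bridge requires nodal analysis (the Z5 bridge couples midpoints C and D, so the two paths cannot be reduced to a simple series/parallel combination). Setting node B to ground and injecting 1 A at node A, the 3-node admittance system at A, C, D solves to V_A = Z_AB = 166 - j4.477 Ω = 166.1∠-1.5° Ω.
Step 4 — Source phasor: V = 110∠112.3° V = -41.74 + j101.8 V.
Step 5 — Ohm's law: I = V / Z_total = (-41.74 + j101.8) / (166 - j4.477) = -0.2678 + j0.6058 A.
Step 6 — Convert to polar: |I| = 0.6623 A, ∠I = 113.8°.

I = 0.6623∠113.8° A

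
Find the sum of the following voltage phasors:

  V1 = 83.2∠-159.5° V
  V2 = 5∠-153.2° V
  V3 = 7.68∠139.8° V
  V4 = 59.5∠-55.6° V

Step 1 — Convert each phasor to rectangular form:
  V1 = 83.2·(cos(-159.5°) + j·sin(-159.5°)) = -77.93 - j29.14 V
  V2 = 5·(cos(-153.2°) + j·sin(-153.2°)) = -4.463 - j2.254 V
  V3 = 7.68·(cos(139.8°) + j·sin(139.8°)) = -5.866 + j4.957 V
  V4 = 59.5·(cos(-55.6°) + j·sin(-55.6°)) = 33.62 - j49.09 V
Step 2 — Sum components: V_total = -54.64 - j75.53 V.
Step 3 — Convert to polar: |V_total| = 93.22 V, ∠V_total = -125.9°.

V_total = 93.22∠-125.9° V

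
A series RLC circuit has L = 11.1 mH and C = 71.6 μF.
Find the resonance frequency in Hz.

Step 1 — Resonance condition Im(Z)=0 gives ω₀ = 1/√(LC).
Step 2 — ω₀ = 1/√(0.0111·7.16e-05) = 1122 rad/s.
Step 3 — f₀ = ω₀/(2π) = 178.5 Hz.

f₀ = 178.5 Hz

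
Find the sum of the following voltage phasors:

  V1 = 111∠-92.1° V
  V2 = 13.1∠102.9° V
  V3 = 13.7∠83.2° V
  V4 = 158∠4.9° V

Step 1 — Convert each phasor to rectangular form:
  V1 = 111·(cos(-92.1°) + j·sin(-92.1°)) = -4.067 - j110.9 V
  V2 = 13.1·(cos(102.9°) + j·sin(102.9°)) = -2.925 + j12.77 V
  V3 = 13.7·(cos(83.2°) + j·sin(83.2°)) = 1.622 + j13.6 V
  V4 = 158·(cos(4.9°) + j·sin(4.9°)) = 157.4 + j13.5 V
Step 2 — Sum components: V_total = 152.1 - j71.06 V.
Step 3 — Convert to polar: |V_total| = 167.8 V, ∠V_total = -25.0°.

V_total = 167.8∠-25.0° V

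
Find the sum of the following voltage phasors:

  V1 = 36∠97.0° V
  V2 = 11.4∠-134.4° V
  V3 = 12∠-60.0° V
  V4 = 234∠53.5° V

Step 1 — Convert each phasor to rectangular form:
  V1 = 36·(cos(97.0°) + j·sin(97.0°)) = -4.387 + j35.73 V
  V2 = 11.4·(cos(-134.4°) + j·sin(-134.4°)) = -7.976 - j8.145 V
  V3 = 12·(cos(-60.0°) + j·sin(-60.0°)) = 6 - j10.39 V
  V4 = 234·(cos(53.5°) + j·sin(53.5°)) = 139.2 + j188.1 V
Step 2 — Sum components: V_total = 132.8 + j205.3 V.
Step 3 — Convert to polar: |V_total| = 244.5 V, ∠V_total = 57.1°.

V_total = 244.5∠57.1° V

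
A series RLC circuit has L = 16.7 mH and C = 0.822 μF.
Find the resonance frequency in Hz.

Step 1 — Resonance condition Im(Z)=0 gives ω₀ = 1/√(LC).
Step 2 — ω₀ = 1/√(0.0167·8.22e-07) = 8535 rad/s.
Step 3 — f₀ = ω₀/(2π) = 1358 Hz.

f₀ = 1358 Hz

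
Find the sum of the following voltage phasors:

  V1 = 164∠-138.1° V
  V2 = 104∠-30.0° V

Step 1 — Convert each phasor to rectangular form:
  V1 = 164·(cos(-138.1°) + j·sin(-138.1°)) = -122.1 - j109.5 V
  V2 = 104·(cos(-30.0°) + j·sin(-30.0°)) = 90.07 - j52 V
Step 2 — Sum components: V_total = -32 - j161.5 V.
Step 3 — Convert to polar: |V_total| = 164.7 V, ∠V_total = -101.2°.

V_total = 164.7∠-101.2° V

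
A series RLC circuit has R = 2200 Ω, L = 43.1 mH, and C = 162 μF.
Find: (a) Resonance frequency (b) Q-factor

Step 1 — Resonance condition Im(Z)=0 gives ω₀ = 1/√(LC).
Step 2 — ω₀ = 1/√(0.0431·0.000162) = 378.4 rad/s.
Step 3 — f₀ = ω₀/(2π) = 60.23 Hz.
Step 4 — Series Q: Q = ω₀L/R = 378.4·0.0431/2200 = 0.007414.

(a) f₀ = 60.23 Hz  (b) Q = 0.007414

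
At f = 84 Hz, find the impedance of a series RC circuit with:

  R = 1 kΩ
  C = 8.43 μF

Step 1 — Angular frequency: ω = 2π·f = 2π·84 = 527.8 rad/s.
Step 2 — Component impedances:
  R: Z = R = 1000 Ω
  C: Z = 1/(jωC) = -j/(ω·C) = 0 - j224.8 Ω
Step 3 — Series combination: Z_total = R + C = 1000 - j224.8 Ω = 1025∠-12.7° Ω.

Z = 1000 - j224.8 Ω = 1025∠-12.7° Ω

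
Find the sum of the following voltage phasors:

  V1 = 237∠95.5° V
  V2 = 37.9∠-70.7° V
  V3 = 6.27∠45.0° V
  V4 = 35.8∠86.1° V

Step 1 — Convert each phasor to rectangular form:
  V1 = 237·(cos(95.5°) + j·sin(95.5°)) = -22.72 + j235.9 V
  V2 = 37.9·(cos(-70.7°) + j·sin(-70.7°)) = 12.53 - j35.77 V
  V3 = 6.27·(cos(45.0°) + j·sin(45.0°)) = 4.434 + j4.434 V
  V4 = 35.8·(cos(86.1°) + j·sin(86.1°)) = 2.435 + j35.72 V
Step 2 — Sum components: V_total = -3.32 + j240.3 V.
Step 3 — Convert to polar: |V_total| = 240.3 V, ∠V_total = 90.8°.

V_total = 240.3∠90.8° V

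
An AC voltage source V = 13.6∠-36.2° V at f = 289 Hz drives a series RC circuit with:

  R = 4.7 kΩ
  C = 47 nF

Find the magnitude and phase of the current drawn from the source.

Step 1 — Angular frequency: ω = 2π·f = 2π·289 = 1816 rad/s.
Step 2 — Component impedances:
  R: Z = R = 4700 Ω
  C: Z = 1/(jωC) = -j/(ω·C) = 0 - j1.172e+04 Ω
Step 3 — Series combination: Z_total = R + C = 4700 - j1.172e+04 Ω = 1.262e+04∠-68.1° Ω.
Step 4 — Source phasor: V = 13.6∠-36.2° V = 10.97 - j8.032 V.
Step 5 — Ohm's law: I = V / Z_total = (10.97 - j8.032) / (4700 - j1.172e+04) = 0.0009141 + j0.00057 A.
Step 6 — Convert to polar: |I| = 0.001077 A, ∠I = 31.9°.

I = 0.001077∠31.9° A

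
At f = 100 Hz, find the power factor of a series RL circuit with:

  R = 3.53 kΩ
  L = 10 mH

Step 1 — Angular frequency: ω = 2π·f = 2π·100 = 628.3 rad/s.
Step 2 — Component impedances:
  R: Z = R = 3530 Ω
  L: Z = jωL = j·628.3·0.01 = 0 + j6.283 Ω
Step 3 — Series combination: Z_total = R + L = 3530 + j6.283 Ω = 3530∠0.1° Ω.
Step 4 — Power factor: PF = cos(φ) = Re(Z)/|Z| = 3530/3530 = 1.
Step 5 — Type: Im(Z) = 6.283 ⇒ lagging (phase φ = 0.1°).

PF = 1 (lagging, φ = 0.1°)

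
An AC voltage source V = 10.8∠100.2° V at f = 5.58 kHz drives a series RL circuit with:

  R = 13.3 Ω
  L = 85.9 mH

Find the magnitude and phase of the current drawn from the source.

Step 1 — Angular frequency: ω = 2π·f = 2π·5580 = 3.506e+04 rad/s.
Step 2 — Component impedances:
  R: Z = R = 13.3 Ω
  L: Z = jωL = j·3.506e+04·0.0859 = 0 + j3012 Ω
Step 3 — Series combination: Z_total = R + L = 13.3 + j3012 Ω = 3012∠89.7° Ω.
Step 4 — Source phasor: V = 10.8∠100.2° V = -1.913 + j10.63 V.
Step 5 — Ohm's law: I = V / Z_total = (-1.913 + j10.63) / (13.3 + j3012) = 0.003527 + j0.0006506 A.
Step 6 — Convert to polar: |I| = 0.003586 A, ∠I = 10.5°.

I = 0.003586∠10.5° A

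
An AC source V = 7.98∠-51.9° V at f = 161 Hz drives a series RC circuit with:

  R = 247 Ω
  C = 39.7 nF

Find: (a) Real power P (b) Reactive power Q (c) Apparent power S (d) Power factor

Step 1 — Angular frequency: ω = 2π·f = 2π·161 = 1012 rad/s.
Step 2 — Component impedances:
  R: Z = R = 247 Ω
  C: Z = 1/(jωC) = -j/(ω·C) = 0 - j2.49e+04 Ω
Step 3 — Series combination: Z_total = R + C = 247 - j2.49e+04 Ω = 2.49e+04∠-89.4° Ω.
Step 4 — Source phasor: V = 7.98∠-51.9° V = 4.924 - j6.28 V.
Step 5 — Current: I = V / Z = 0.0002541 + j0.0001952 A = 0.0003205∠37.5° A.
Step 6 — Complex power: S = V·I* = 2.537e-05 - j0.002557 VA.
Step 7 — Real power: P = Re(S) = 2.537e-05 W.
Step 8 — Reactive power: Q = Im(S) = -0.002557 VAR.
Step 9 — Apparent power: |S| = 0.002557 VA.
Step 10 — Power factor: PF = P/|S| = 0.009919 (leading).

(a) P = 2.537e-05 W  (b) Q = -0.002557 VAR  (c) S = 0.002557 VA  (d) PF = 0.009919 (leading)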